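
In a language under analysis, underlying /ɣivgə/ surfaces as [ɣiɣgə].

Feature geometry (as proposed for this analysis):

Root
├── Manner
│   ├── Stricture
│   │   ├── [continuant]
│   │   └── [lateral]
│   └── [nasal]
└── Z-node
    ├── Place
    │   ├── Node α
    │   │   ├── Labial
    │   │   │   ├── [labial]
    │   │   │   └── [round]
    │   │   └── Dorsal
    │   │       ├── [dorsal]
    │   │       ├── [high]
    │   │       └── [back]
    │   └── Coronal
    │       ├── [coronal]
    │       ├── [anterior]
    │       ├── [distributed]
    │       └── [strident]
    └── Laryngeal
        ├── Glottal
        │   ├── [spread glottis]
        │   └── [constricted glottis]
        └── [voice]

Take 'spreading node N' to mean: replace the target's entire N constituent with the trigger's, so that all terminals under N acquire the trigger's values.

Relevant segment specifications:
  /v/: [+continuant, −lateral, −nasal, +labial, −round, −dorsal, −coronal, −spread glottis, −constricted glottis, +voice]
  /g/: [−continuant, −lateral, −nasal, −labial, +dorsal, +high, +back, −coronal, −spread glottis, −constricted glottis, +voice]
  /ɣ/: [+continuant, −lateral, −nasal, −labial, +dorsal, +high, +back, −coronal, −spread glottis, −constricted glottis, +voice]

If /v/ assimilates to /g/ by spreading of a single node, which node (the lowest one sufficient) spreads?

Feature comparison: [labial], [round], [dorsal], [high], [back] differ between /v/ and [ɣ]; the remaining terminals match.
The smallest constituent containing every changed terminal is Node α — each of its daughters lacks at least one of the affected features.
If Node α spreads, every terminal under it takes /g/'s value, producing [ɣ] as observed.
[continuant] stays as in /v/ although /g/ differs there, so no node dominating it spread; among the remaining candidates Node α is the lowest that derives the output.

Node α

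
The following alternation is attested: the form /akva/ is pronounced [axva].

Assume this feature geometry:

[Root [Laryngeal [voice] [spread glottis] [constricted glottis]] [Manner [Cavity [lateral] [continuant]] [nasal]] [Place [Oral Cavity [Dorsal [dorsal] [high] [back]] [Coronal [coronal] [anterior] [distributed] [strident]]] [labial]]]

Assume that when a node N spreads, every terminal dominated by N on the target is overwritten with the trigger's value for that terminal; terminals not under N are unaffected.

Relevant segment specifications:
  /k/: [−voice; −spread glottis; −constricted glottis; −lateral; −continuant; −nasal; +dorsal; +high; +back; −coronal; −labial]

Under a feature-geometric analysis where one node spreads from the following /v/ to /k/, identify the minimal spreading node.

Comparing /k/ with its surface form [x], the only feature that changes is [continuant].
With a single altered terminal, the smallest constituent that could spread is that terminal — [continuant].
Features on which the two segments disagree outside [continuant], such as [voice], [dorsal], are unchanged — nothing dominating them spread, and [continuant] is the minimal sufficient constituent.

[continuant]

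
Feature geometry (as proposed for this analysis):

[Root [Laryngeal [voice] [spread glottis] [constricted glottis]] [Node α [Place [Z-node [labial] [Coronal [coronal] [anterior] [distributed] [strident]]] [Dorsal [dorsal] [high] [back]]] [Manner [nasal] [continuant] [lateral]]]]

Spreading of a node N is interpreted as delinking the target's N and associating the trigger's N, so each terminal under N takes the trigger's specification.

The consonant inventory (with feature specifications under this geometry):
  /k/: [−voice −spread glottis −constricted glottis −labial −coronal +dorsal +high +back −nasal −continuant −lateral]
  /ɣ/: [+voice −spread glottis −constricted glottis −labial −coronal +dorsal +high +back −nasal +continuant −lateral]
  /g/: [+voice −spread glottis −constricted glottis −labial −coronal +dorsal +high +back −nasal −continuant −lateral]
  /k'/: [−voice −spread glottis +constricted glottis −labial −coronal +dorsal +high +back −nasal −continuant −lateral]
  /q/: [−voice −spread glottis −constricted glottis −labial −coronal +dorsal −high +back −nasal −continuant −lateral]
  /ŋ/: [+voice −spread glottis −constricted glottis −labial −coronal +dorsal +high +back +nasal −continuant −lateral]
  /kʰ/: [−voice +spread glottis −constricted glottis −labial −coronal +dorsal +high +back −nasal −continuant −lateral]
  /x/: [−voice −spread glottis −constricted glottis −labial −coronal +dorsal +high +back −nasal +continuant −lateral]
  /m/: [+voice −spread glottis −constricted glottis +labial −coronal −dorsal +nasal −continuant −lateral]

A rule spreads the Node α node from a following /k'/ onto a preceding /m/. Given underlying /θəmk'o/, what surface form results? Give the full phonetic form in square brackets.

Terminals under Node α in this geometry: [labial], [coronal], [anterior], [distributed], [strident], [dorsal], [high], [back], [nasal], [continuant], [lateral].
Spreading Node α from /k'/ onto /m/ replaces those values with /k'/'s: [−labial], [−coronal], [+dorsal], [+high], [+back], [−nasal], [−continuant], [−lateral]. Features outside Node α ([voice], [spread glottis], [constricted glottis]) stay as in /m/.
This feature bundle is that of [g], so /θəmk'o/ surfaces as [θəgk'o].

[θəgk'o]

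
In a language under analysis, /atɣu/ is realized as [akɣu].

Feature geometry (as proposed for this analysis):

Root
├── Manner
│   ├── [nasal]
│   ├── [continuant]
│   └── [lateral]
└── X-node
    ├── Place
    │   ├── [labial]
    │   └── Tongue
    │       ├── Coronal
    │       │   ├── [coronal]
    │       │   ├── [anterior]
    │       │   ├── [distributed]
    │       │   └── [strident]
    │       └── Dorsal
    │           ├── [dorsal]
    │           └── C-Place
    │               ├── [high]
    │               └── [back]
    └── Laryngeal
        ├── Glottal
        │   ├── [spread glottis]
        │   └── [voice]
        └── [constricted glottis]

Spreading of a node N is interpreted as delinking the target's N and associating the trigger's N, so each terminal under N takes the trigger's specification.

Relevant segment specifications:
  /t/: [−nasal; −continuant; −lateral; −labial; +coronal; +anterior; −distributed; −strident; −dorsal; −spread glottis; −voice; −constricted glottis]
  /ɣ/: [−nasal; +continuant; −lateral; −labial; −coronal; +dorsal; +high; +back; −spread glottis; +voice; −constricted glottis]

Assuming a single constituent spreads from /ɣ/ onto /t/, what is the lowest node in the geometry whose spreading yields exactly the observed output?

Tongue

/t/ and [k] differ in [coronal], [anterior], [distributed], [strident], [dorsal], [high], [back]; every other specified feature is identical.
These terminals are all dominated by Tongue, and no proper subconstituent of Tongue covers them all; Tongue is their lowest common ancestor.
If Tongue spreads, every terminal under it takes /ɣ/'s value, producing [k] as observed.
[continuant], [voice] stay as in /t/ although /ɣ/ differs there, so no node dominating them spread; among the remaining candidates Tongue is the lowest that derives the output.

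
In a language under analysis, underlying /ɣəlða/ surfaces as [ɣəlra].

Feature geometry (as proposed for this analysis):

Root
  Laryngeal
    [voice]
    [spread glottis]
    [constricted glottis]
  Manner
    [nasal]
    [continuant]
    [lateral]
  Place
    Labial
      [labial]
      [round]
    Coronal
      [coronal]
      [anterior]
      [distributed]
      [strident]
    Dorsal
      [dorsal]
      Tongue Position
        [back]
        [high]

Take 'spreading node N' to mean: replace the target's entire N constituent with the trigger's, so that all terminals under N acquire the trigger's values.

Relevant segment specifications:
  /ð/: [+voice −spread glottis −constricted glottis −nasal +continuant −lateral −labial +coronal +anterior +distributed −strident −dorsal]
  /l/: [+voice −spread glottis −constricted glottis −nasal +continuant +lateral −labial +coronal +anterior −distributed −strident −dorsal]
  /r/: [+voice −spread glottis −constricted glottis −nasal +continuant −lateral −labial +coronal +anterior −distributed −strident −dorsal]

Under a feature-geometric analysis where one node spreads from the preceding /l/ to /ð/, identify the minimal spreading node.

[distributed]

The alternation /ð/ → [r] changes [distributed] and nothing else.
Since just one terminal is affected and it takes /l/'s value, spreading the terminal [distributed] alone is sufficient and minimal.
[lateral] stays as in /ð/ although /l/ differs there, so no node dominating it spread; among the remaining candidates [distributed] is the lowest that derives the output.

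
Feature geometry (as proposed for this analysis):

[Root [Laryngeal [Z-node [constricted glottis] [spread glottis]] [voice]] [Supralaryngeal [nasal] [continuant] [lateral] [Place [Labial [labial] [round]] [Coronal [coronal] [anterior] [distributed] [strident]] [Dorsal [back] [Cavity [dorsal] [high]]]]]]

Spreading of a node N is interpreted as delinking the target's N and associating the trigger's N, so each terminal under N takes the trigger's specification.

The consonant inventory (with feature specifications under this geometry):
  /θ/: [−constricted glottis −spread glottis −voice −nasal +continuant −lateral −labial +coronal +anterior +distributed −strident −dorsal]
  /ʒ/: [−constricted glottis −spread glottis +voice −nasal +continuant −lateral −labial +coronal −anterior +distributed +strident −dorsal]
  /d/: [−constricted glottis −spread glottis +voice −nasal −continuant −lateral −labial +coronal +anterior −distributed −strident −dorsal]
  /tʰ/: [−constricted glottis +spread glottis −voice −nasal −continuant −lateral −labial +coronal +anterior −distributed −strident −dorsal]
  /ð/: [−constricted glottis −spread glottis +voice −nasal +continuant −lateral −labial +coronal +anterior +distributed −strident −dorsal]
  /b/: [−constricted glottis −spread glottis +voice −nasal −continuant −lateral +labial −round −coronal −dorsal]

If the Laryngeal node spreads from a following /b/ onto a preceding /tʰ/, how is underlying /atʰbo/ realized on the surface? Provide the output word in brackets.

Terminals under Laryngeal in this geometry: [constricted glottis], [spread glottis], [voice].
Spreading Laryngeal from /b/ onto /tʰ/ replaces those values with /b/'s: [−constricted glottis], [−spread glottis], [+voice]. Features outside Laryngeal ([nasal], [continuant], [lateral], …) stay as in /tʰ/.
This feature bundle is that of [d], so /atʰbo/ surfaces as [adbo].

[adbo]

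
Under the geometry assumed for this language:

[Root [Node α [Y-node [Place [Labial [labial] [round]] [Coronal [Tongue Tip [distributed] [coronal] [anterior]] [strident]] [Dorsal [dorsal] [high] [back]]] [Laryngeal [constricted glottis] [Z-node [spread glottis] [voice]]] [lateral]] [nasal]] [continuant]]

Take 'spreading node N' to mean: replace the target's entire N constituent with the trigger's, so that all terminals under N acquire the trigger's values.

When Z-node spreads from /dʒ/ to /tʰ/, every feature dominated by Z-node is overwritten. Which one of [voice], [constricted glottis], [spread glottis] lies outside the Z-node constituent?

Under this geometry, Z-node contains [spread glottis], [voice].
[voice], [spread glottis] all lie under Z-node, so they are overwritten when Z-node spreads.
But [constricted glottis] is a dependent of Laryngeal, outside Z-node; it is therefore untouched by the spreading.

[constricted glottis]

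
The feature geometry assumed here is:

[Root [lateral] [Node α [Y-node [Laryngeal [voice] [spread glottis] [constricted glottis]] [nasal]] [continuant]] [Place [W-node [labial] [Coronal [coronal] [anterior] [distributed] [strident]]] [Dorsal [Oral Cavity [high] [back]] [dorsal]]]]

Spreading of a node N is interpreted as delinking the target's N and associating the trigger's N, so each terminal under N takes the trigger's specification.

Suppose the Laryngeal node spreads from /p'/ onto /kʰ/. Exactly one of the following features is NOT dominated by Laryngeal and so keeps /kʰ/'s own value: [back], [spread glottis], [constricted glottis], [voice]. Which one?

Under this geometry, Laryngeal contains [voice], [spread glottis], [constricted glottis].
[constricted glottis], [voice], [spread glottis] all lie under Laryngeal, so they are overwritten when Laryngeal spreads.
But [back] is a dependent of Oral Cavity, outside Laryngeal; it is therefore untouched by the spreading.

[back]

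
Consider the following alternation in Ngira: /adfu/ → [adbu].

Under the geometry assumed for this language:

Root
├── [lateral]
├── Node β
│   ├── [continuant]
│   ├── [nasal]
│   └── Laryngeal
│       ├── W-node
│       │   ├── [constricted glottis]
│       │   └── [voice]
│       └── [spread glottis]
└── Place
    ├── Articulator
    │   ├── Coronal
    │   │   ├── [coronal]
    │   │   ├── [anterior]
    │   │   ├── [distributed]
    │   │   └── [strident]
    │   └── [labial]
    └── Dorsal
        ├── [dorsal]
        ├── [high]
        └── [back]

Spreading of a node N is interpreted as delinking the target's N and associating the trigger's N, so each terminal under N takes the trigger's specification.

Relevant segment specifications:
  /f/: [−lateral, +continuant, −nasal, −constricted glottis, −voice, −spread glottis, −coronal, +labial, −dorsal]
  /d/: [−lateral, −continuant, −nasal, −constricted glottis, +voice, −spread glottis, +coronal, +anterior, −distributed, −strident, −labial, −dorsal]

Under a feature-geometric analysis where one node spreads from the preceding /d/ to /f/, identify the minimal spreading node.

/f/ and [b] differ in [voice], [continuant]; every other specified feature is identical.
These terminals are all dominated by Node β, and no proper subconstituent of Node β covers them all; Node β is their lowest common ancestor.
If Node β spreads, every terminal under it takes /d/'s value, producing [b] as observed.
Since [labial], [coronal] are preserved even though /d/ disagrees there, no node above Node β spread.

Node β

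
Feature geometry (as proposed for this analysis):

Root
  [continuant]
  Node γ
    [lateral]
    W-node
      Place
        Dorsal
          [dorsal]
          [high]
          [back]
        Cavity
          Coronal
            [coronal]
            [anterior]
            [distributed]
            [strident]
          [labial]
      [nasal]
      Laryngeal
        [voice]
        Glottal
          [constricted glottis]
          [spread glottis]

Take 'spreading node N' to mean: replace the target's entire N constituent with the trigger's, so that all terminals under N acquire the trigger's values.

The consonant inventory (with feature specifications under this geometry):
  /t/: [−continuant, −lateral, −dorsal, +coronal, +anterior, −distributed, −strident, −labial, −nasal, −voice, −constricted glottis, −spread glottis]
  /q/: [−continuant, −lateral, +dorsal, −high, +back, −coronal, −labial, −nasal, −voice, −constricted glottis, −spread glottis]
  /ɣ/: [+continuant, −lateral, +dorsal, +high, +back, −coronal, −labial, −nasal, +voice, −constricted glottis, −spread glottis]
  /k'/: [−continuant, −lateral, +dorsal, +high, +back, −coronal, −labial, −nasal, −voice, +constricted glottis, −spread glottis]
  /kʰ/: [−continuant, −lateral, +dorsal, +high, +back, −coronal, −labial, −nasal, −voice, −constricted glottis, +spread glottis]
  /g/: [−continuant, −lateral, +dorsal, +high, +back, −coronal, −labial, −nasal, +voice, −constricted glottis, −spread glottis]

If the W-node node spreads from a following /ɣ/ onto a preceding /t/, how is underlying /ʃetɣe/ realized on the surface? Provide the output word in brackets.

W-node immediately or transitively dominates [dorsal], [high], [back], [coronal], [anterior], [distributed], [strident], [labial], [nasal], [voice], [constricted glottis], [spread glottis].
After delinking /t/'s W-node and linking /ɣ/'s, the affected terminals become [+dorsal], [+high], [+back], [−coronal], [−labial], [−nasal], [+voice], [−constricted glottis], [−spread glottis]; [continuant], [lateral] (outside W-node) are retained from /t/.
The resulting bundle matches /g/ in the inventory; substituting it for /t/ gives [ʃegɣe].

[ʃegɣe]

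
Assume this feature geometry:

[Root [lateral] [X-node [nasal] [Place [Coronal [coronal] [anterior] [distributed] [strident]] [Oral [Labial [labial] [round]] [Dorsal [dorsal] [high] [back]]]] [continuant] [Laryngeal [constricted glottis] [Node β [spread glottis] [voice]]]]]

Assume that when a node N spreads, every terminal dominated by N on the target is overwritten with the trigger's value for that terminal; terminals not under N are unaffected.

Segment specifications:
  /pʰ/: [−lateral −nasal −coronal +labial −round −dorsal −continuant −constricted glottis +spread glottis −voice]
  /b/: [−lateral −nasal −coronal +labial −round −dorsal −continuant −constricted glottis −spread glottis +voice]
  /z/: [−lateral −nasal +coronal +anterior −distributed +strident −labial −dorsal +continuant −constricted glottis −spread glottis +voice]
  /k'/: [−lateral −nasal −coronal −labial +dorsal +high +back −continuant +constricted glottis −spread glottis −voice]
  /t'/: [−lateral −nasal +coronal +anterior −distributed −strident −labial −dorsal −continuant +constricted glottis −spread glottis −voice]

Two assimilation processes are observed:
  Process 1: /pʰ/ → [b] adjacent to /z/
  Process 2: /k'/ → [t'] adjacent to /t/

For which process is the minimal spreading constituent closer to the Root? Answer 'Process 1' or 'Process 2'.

Process 1: the features that change are [voice], [spread glottis]; the minimal node is Node β (depth 3).
In Process 2, [coronal], [anterior], [distributed], [strident], [dorsal], [high], [back] change, so the minimal spreading node is Place at depth 2.
Place (depth 2) sits above Node β (depth 3), making Process 2 the one with the higher spreading node.

Process 2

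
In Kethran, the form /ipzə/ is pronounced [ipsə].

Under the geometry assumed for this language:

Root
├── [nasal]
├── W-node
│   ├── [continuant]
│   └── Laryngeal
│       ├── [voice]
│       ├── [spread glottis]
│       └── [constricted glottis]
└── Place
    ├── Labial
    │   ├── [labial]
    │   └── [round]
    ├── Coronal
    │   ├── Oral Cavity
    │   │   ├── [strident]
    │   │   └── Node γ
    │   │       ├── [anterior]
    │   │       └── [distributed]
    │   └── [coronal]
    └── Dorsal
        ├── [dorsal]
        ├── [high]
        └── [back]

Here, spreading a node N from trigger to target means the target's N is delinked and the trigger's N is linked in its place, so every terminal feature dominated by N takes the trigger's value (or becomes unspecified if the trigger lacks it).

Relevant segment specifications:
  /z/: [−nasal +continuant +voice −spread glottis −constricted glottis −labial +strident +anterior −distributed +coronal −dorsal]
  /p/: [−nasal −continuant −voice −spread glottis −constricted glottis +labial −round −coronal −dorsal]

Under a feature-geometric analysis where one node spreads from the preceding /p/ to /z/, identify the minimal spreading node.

Feature comparison: [voice] differs between /z/ and [s]; the remaining terminals match.
Only a single terminal changes, and /p/ supplies the new value, so [voice] itself is the minimal spreading constituent.
[continuant], [labial] stay as in /z/ although /p/ differs there, so no node dominating them spread; among the remaining candidates [voice] is the lowest that derives the output.

[voice]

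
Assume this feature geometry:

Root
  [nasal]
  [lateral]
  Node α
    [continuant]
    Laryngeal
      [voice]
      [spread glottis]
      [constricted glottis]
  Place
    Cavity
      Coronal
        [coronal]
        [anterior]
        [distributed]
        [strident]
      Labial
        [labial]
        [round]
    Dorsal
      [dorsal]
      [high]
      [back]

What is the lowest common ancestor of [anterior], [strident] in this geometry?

Coronal

[anterior]: Root ▹ Place ▹ Cavity ▹ Coronal ▹ [anterior].
[strident]: Root ▹ Place ▹ Cavity ▹ Coronal ▹ [strident].
These paths first converge at Coronal; no daughter of Coronal dominates all 2 features, so Coronal is the minimal constituent.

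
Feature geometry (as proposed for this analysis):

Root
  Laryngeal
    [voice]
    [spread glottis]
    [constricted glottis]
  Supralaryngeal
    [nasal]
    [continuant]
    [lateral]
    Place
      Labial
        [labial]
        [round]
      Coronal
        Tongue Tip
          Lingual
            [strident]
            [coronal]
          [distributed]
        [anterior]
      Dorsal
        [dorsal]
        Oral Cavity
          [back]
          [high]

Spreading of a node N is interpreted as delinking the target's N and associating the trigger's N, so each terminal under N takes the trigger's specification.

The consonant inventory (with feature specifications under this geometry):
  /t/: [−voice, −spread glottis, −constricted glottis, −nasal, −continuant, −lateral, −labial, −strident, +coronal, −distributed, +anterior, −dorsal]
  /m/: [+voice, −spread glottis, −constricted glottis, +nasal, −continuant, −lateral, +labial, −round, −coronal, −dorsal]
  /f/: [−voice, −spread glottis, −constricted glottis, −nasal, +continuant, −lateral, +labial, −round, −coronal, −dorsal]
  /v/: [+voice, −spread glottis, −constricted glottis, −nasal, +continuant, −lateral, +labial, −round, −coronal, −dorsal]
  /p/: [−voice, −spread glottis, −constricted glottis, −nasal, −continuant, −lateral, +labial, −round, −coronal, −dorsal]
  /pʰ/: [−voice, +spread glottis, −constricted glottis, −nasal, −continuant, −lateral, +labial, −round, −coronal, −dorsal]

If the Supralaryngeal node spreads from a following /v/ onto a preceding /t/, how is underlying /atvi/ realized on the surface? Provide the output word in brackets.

[afvi]

Supralaryngeal immediately or transitively dominates [nasal], [continuant], [lateral], [labial], [round], [strident], [coronal], [distributed], [anterior], [dorsal], [back], [high].
The target acquires /v/'s values for everything under Supralaryngeal — [−nasal], [+continuant], [−lateral], [+labial], [−round], [−coronal], [−dorsal] — while keeping its own [voice], [spread glottis], [constricted glottis].
Among the inventory, only /f/ has exactly this specification, giving the surface form [afvi].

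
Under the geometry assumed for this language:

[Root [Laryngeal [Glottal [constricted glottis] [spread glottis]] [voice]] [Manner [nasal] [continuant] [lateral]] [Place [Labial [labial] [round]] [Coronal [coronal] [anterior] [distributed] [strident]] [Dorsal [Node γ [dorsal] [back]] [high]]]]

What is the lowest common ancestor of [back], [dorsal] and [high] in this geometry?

Dorsal

[back]: Root / Place / Dorsal / Node γ / [back].
[dorsal]: Root / Place / Dorsal / Node γ / [dorsal].
[high]: Root / Place / Dorsal / [high].
The listed terminals split across distinct daughters of Dorsal, so Dorsal itself is the smallest node containing them all.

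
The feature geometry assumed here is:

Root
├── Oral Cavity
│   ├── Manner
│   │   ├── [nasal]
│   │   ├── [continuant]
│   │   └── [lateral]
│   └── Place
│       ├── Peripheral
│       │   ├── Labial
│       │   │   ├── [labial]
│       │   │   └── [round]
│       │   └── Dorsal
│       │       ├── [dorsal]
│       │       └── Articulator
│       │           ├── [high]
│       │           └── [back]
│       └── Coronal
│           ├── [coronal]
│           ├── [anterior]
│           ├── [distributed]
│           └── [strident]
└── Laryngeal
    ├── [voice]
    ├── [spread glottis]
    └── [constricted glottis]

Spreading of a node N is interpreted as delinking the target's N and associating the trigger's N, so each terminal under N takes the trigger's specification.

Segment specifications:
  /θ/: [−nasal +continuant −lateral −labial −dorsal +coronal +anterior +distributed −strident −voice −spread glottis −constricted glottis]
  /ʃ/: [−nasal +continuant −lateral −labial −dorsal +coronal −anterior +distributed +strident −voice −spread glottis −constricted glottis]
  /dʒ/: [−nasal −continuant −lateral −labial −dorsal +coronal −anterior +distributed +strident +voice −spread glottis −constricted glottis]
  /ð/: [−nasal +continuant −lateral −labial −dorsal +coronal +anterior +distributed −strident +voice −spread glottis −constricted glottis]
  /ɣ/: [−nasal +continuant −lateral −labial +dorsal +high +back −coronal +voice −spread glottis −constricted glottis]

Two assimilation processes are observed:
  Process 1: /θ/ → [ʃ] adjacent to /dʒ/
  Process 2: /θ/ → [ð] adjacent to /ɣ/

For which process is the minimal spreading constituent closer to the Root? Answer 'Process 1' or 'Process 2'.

Process 2

Process 1 alters [anterior], [strident]; the lowest common ancestor is Coronal (depth 3 from Root).
In Process 2, [voice] changes, so the minimal spreading node is [voice] at depth 2.
Depth 2 < depth 3; Process 2 involves the structurally higher constituent [voice].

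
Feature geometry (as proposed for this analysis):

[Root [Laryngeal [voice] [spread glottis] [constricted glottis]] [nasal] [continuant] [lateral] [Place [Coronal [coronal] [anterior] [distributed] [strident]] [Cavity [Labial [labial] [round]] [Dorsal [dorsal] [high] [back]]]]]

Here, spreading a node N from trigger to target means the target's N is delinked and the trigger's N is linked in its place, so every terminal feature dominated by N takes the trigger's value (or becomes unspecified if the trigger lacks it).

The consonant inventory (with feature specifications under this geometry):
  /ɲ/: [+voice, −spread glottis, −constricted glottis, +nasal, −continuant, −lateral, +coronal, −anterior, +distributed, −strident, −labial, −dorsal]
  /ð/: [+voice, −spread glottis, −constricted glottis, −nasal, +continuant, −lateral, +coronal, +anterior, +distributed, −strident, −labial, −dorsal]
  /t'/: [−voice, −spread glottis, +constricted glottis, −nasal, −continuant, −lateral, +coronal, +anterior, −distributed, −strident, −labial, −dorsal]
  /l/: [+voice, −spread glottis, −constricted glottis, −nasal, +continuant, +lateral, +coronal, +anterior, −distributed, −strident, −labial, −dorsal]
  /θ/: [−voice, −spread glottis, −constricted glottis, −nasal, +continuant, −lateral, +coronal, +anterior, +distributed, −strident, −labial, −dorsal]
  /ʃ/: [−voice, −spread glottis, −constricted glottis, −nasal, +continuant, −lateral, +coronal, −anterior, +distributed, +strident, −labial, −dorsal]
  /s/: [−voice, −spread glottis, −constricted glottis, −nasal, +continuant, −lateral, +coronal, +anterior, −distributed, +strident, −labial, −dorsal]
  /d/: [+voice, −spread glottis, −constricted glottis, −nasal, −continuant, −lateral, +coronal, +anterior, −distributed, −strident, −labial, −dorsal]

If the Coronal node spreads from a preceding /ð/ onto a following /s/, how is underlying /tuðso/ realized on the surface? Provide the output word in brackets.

Coronal immediately or transitively dominates [coronal], [anterior], [distributed], [strident].
After delinking /s/'s Coronal and linking /ð/'s, the affected terminals become [+coronal], [+anterior], [+distributed], [−strident]; [voice], [spread glottis], [constricted glottis], … (outside Coronal) are retained from /s/.
The resulting bundle matches /θ/ in the inventory; substituting it for /s/ gives [tuðθo].

[tuðθo]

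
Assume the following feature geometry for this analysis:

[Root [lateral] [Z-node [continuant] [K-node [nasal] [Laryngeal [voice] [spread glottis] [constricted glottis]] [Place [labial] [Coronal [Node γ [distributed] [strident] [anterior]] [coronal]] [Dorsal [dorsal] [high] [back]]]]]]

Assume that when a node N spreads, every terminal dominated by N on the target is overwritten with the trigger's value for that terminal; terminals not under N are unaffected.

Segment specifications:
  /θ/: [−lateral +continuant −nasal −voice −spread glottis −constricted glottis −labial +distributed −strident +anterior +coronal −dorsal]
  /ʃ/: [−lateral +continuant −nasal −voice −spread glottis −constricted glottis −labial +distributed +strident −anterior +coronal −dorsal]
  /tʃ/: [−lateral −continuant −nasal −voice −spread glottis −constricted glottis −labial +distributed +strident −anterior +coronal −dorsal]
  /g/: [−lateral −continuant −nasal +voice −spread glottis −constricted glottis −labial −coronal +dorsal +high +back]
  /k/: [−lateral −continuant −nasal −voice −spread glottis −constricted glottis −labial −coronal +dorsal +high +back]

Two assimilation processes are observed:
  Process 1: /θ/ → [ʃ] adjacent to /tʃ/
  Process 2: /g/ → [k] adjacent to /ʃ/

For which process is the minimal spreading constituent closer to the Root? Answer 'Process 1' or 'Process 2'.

Process 2

In Process 1, [anterior], [strident] change, so the minimal spreading node is Node γ at depth 5.
In Process 2, [voice] changes, so the minimal spreading node is [voice] at depth 4.
[voice] (depth 4) sits above Node γ (depth 5), making Process 2 the one with the higher spreading node.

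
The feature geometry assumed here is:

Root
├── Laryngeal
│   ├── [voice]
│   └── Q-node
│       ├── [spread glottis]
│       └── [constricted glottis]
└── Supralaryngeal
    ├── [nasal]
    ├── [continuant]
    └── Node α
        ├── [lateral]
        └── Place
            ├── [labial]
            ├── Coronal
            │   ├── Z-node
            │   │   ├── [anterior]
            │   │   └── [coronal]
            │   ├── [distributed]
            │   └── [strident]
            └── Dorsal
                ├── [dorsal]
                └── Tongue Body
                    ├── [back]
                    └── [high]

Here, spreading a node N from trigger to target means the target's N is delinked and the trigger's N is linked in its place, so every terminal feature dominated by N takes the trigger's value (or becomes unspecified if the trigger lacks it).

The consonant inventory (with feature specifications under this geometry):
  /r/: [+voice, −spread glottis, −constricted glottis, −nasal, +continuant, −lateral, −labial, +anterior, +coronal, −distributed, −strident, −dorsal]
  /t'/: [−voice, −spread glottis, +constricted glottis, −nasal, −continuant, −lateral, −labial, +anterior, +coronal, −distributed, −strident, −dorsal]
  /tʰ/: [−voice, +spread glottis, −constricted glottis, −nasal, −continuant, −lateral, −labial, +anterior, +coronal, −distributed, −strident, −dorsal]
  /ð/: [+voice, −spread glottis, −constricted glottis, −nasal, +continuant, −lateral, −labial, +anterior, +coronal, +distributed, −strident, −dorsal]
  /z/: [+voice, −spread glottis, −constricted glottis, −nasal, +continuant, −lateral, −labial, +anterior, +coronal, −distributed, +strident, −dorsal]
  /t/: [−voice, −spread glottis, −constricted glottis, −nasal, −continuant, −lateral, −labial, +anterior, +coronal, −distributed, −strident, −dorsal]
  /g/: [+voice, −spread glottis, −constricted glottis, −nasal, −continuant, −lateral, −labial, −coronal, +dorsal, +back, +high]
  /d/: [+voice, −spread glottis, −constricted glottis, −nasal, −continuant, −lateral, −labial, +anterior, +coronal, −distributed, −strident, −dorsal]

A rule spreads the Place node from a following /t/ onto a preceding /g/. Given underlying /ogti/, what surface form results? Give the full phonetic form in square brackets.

[odti]

Terminals under Place in this geometry: [labial], [anterior], [coronal], [distributed], [strident], [dorsal], [back], [high].
After delinking /g/'s Place and linking /t/'s, the affected terminals become [−labial], [+anterior], [+coronal], [−distributed], [−strident], [−dorsal]; [voice], [spread glottis], [constricted glottis], … (outside Place) are retained from /g/.
The resulting bundle matches /d/ in the inventory; substituting it for /g/ gives [odti].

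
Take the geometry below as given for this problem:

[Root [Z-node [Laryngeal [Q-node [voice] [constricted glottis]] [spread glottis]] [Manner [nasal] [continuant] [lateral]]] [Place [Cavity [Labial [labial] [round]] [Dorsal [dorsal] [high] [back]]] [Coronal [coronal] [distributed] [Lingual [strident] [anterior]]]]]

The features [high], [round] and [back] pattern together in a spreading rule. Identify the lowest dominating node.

Cavity

[high] lies under Dorsal (below Place).
[round]: Root → Place → Cavity → Labial → [round].
[back] lies under Dorsal (below Place).
The listed terminals split across distinct daughters of Cavity, so Cavity itself is the smallest node containing them all.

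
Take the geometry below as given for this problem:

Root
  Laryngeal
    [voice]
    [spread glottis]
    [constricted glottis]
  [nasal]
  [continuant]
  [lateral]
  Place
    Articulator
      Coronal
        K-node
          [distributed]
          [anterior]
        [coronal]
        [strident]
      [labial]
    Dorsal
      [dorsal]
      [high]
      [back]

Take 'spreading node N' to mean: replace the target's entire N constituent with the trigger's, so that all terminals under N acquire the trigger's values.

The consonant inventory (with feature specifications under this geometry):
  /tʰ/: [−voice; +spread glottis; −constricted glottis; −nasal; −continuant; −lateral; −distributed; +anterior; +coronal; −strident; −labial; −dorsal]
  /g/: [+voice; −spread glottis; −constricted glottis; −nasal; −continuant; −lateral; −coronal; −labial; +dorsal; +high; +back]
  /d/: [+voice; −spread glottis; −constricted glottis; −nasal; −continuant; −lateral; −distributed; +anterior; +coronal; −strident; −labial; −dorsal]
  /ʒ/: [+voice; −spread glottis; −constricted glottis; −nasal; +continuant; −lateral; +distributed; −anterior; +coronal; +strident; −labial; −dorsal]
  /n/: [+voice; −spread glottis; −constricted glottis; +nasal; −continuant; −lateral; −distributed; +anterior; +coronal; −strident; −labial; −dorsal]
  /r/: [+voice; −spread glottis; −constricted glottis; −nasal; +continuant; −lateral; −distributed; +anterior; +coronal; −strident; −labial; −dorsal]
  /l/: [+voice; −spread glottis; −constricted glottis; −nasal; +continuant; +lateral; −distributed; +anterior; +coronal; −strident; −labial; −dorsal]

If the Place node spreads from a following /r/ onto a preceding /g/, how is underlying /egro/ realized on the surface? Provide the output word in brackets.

Place immediately or transitively dominates [distributed], [anterior], [coronal], [strident], [labial], [dorsal], [high], [back].
Spreading Place from /r/ onto /g/ replaces those values with /r/'s: [−distributed], [+anterior], [+coronal], [−strident], [−labial], [−dorsal]. Features outside Place ([voice], [spread glottis], [constricted glottis], …) stay as in /g/.
Among the inventory, only /d/ has exactly this specification, giving the surface form [edro].

[edro]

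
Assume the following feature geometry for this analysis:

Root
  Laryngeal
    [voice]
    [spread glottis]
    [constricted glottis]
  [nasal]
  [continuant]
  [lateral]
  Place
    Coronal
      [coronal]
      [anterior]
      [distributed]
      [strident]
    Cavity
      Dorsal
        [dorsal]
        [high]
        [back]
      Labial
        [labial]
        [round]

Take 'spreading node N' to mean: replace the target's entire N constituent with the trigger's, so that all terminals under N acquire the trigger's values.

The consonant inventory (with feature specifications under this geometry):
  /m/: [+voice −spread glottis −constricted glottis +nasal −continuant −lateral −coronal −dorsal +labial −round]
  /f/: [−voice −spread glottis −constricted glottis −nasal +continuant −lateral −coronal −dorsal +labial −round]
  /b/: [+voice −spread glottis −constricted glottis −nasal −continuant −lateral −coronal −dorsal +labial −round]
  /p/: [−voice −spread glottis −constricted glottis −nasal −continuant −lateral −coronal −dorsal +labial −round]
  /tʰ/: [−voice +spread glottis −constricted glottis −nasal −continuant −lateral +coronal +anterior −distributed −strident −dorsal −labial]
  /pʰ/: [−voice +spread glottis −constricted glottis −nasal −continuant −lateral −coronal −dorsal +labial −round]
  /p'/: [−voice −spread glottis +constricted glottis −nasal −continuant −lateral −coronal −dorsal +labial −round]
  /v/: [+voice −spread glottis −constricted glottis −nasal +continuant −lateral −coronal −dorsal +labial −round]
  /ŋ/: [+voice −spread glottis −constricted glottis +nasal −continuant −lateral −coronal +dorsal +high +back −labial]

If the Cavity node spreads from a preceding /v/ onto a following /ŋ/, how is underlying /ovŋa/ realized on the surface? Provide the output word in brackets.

[ovma]

Cavity immediately or transitively dominates [dorsal], [high], [back], [labial], [round].
After delinking /ŋ/'s Cavity and linking /v/'s, the affected terminals become [−dorsal], [+labial], [−round]; [voice], [spread glottis], [constricted glottis], … (outside Cavity) are retained from /ŋ/.
Among the inventory, only /m/ has exactly this specification, giving the surface form [ovma].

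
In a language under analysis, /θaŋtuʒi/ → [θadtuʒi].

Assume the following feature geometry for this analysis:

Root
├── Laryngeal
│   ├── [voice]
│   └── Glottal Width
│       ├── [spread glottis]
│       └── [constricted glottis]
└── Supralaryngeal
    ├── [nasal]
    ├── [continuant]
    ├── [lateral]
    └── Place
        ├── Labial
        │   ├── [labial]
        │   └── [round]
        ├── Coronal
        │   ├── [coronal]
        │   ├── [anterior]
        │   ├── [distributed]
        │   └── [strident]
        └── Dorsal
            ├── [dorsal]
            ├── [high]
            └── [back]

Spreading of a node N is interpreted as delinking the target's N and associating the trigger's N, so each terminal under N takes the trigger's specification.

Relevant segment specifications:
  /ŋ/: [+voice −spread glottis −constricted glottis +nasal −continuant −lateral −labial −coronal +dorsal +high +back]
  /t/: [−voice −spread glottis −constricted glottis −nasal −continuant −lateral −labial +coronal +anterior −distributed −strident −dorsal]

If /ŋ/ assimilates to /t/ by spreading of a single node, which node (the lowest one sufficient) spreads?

/ŋ/ and [d] differ in [nasal], [coronal], [anterior], [distributed], [strident], [dorsal], [high], [back]; every other specified feature is identical.
These terminals are all dominated by Supralaryngeal, and no proper subconstituent of Supralaryngeal covers them all; Supralaryngeal is their lowest common ancestor.
Spreading Supralaryngeal from /t/ overwrites each of those terminals with /t/'s values, yielding exactly [d].
[voice] — on which /t/ differs from /ŋ/ — is unchanged, so Root cannot have spread; the constituent is no larger than Supralaryngeal.

Supralaryngeal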